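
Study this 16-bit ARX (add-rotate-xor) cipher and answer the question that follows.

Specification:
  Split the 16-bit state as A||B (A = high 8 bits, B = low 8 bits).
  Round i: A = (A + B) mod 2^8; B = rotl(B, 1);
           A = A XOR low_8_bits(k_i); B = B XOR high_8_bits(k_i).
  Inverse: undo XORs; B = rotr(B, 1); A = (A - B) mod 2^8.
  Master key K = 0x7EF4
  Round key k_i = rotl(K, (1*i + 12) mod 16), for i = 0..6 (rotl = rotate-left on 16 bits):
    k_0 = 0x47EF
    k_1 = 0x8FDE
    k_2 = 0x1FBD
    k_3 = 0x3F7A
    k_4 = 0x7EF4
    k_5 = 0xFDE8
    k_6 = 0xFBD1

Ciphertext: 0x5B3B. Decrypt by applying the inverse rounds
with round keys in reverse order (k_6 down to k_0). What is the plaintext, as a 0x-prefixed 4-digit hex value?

s_0 = ciphertext = 0x5B3B
s_1 = InvRound(s_0, k_6) = 0x2A60
s_2 = InvRound(s_1, k_5) = 0xF4CE
s_3 = InvRound(s_2, k_4) = 0xA858
s_4 = InvRound(s_3, k_3) = 0x1FB3
s_5 = InvRound(s_4, k_2) = 0x4C56
s_6 = InvRound(s_5, k_1) = 0xA6EC
s_7 = InvRound(s_6, k_0) = 0x74D5

0x74D5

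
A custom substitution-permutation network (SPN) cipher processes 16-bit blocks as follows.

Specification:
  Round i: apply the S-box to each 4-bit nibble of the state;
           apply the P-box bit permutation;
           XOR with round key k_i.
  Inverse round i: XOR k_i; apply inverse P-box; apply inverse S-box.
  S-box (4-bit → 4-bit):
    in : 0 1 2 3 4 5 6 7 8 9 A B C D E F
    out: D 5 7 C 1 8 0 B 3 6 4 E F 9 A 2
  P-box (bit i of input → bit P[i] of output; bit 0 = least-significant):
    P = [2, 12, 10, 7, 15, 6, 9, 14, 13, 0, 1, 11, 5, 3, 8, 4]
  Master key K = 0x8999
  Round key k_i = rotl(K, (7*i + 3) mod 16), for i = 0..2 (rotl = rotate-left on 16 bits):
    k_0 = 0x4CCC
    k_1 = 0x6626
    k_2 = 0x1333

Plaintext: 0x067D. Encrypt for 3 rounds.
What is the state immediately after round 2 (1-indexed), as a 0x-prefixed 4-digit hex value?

0x1C0A

s_0 = plaintext = 0x067D
s_1 = Round(s_0, k_0) = 0x8D38
s_2 = Round(s_1, k_1) = 0x1C0A
s_3 = Round(s_2, k_2) = 0xFC10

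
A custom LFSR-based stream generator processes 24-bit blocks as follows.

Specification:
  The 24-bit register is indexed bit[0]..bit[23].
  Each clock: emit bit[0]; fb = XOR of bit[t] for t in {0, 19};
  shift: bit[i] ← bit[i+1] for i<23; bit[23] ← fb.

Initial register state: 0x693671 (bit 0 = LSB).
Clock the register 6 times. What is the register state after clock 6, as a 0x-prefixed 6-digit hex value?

reg_0 = 0x693671
clock 1: out=1, reg = 0x349B38
clock 2: out=0, reg = 0x1A4D9C
clock 3: out=0, reg = 0x8D26CE
clock 4: out=0, reg = 0xC69367
clock 5: out=1, reg = 0xE349B3
clock 6: out=1, reg = 0xF1A4D9

0xF1A4D9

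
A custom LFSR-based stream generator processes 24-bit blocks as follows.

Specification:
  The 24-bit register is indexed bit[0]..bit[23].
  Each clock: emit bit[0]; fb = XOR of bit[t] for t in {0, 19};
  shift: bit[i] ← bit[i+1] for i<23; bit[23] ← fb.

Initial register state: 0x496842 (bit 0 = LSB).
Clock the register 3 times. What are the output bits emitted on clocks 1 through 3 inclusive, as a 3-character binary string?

010

reg_0 = 0x496842
clock 1: out=0, reg = 0xA4B421
clock 2: out=1, reg = 0xD25A10
clock 3: out=0, reg = 0x692D08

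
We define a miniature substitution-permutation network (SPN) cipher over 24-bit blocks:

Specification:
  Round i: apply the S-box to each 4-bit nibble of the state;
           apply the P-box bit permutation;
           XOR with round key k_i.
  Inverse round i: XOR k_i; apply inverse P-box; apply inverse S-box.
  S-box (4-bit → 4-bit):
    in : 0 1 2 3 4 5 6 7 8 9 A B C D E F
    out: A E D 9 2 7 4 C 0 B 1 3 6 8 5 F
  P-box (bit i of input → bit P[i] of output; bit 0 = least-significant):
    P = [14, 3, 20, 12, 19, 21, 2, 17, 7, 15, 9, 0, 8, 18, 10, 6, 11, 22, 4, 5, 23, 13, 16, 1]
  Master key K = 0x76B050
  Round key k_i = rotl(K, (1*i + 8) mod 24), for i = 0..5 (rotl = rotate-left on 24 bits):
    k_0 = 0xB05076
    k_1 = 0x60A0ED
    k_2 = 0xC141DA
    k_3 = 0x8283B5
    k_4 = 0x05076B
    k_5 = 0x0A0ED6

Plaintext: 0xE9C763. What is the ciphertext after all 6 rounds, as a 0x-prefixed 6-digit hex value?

s_0 = plaintext = 0xE9C763
s_1 = Round(s_0, k_0) = 0x750E53
s_2 = Round(s_1, k_1) = 0x0DFA3B
s_3 = Round(s_2, k_2) = 0xCF2430
s_4 = Round(s_3, k_3) = 0xC93ECD
s_5 = Round(s_4, k_4) = 0x643C8F
s_6 = Round(s_5, k_5) = 0x5BDD9E

0x5BDD9E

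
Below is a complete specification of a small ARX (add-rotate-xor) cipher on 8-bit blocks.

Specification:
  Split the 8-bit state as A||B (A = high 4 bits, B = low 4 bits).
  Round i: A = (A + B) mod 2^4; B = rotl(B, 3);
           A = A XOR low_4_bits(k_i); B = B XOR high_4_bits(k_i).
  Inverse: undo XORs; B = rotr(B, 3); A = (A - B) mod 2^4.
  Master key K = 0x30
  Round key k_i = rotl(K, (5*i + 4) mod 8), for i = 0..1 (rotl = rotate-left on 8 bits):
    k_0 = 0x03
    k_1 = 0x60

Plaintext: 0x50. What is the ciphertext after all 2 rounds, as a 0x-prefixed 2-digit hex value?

0x66

s_0 = plaintext = 0x50
s_1 = Round(s_0, k_0) = 0x60
s_2 = Round(s_1, k_1) = 0x66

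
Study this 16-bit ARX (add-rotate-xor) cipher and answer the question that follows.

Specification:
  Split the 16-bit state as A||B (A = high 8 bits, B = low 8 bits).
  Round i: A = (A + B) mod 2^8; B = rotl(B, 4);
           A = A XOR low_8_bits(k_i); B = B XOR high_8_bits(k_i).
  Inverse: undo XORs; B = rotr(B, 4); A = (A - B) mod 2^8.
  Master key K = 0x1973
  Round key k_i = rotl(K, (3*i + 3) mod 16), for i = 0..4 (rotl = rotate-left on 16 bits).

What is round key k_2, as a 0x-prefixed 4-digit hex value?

K = 0x1973
k_0 = rotl(K, (3*0+3) mod 16) = rotl(K, 3) = 0xCB98
k_1 = rotl(K, (3*1+3) mod 16) = rotl(K, 6) = 0x5CC6
k_2 = rotl(K, (3*2+3) mod 16) = rotl(K, 9) = 0xE632

0xE632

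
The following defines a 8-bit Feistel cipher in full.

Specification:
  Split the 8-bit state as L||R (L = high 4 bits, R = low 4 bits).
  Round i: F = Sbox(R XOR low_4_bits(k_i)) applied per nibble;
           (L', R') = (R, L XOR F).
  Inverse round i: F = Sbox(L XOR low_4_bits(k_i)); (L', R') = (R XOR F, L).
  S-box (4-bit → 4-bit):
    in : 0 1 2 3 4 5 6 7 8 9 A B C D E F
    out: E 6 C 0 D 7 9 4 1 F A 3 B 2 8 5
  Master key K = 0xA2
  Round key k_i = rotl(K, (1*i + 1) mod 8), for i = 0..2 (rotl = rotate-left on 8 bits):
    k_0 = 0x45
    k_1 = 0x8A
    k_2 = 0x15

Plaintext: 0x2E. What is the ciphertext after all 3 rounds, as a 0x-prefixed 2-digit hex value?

0xD0

s_0 = plaintext = 0x2E
s_1 = Round(s_0, k_0) = 0xE1
s_2 = Round(s_1, k_1) = 0x1D
s_3 = Round(s_2, k_2) = 0xD0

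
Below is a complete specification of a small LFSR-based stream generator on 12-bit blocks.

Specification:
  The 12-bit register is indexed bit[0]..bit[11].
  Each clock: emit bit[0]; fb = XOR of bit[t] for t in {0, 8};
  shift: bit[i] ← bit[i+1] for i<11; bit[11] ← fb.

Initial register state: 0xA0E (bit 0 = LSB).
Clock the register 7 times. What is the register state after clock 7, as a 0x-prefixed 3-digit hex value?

reg_0 = 0xA0E
clock 1: out=0, reg = 0x507
clock 2: out=1, reg = 0x283
clock 3: out=1, reg = 0x941
clock 4: out=1, reg = 0x4A0
clock 5: out=0, reg = 0x250
clock 6: out=0, reg = 0x128
clock 7: out=0, reg = 0x894

0x894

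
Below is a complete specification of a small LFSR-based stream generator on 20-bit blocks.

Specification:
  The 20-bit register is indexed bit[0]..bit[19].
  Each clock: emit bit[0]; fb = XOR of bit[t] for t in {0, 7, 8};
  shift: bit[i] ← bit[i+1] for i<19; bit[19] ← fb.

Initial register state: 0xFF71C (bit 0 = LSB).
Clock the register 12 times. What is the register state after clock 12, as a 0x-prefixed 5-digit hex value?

reg_0 = 0xFF71C
clock 1: out=0, reg = 0xFFB8E
clock 2: out=0, reg = 0x7FDC7
clock 3: out=1, reg = 0xBFEE3
clock 4: out=1, reg = 0x5FF71
clock 5: out=1, reg = 0x2FFB8
clock 6: out=0, reg = 0x17FDC
clock 7: out=0, reg = 0x0BFEE
clock 8: out=0, reg = 0x05FF7
clock 9: out=1, reg = 0x82FFB
clock 10: out=1, reg = 0xC17FD
clock 11: out=1, reg = 0xE0BFE
clock 12: out=0, reg = 0x705FF

0x705FF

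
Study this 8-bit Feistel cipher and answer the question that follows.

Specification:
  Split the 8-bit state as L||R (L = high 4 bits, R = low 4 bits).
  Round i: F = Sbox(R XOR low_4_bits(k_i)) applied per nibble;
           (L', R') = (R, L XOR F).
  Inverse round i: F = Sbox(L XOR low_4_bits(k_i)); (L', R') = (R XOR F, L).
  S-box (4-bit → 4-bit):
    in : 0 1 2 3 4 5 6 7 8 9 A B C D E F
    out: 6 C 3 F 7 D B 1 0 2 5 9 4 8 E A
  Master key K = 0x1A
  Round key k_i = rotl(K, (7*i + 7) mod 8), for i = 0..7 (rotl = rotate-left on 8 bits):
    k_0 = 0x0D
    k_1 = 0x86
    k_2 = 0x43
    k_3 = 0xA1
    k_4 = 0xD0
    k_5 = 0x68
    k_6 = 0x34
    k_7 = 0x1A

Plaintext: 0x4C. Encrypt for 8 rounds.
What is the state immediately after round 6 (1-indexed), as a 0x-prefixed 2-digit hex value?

s_0 = plaintext = 0x4C
s_1 = Round(s_0, k_0) = 0xC8
s_2 = Round(s_1, k_1) = 0x82
s_3 = Round(s_2, k_2) = 0x24
s_4 = Round(s_3, k_3) = 0x4F
s_5 = Round(s_4, k_4) = 0xFE
s_6 = Round(s_5, k_5) = 0xE4
s_7 = Round(s_6, k_6) = 0x48
s_8 = Round(s_7, k_7) = 0x87

0xE4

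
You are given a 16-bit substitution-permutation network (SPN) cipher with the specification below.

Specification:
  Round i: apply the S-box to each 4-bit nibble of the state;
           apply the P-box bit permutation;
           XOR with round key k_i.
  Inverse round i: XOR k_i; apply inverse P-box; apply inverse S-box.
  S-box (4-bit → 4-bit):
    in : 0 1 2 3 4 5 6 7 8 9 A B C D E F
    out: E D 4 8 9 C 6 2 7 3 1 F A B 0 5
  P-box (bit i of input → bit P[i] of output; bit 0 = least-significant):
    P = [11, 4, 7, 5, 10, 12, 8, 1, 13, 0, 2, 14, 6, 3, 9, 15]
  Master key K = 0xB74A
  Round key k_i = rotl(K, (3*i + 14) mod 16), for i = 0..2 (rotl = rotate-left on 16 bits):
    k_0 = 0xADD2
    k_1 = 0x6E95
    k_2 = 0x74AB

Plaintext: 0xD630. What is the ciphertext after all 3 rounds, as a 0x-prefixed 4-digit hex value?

s_0 = plaintext = 0xD630
s_1 = Round(s_0, k_0) = 0x2D2D
s_2 = Round(s_1, k_1) = 0x05A4
s_3 = Round(s_2, k_2) = 0xBA87

0xBA87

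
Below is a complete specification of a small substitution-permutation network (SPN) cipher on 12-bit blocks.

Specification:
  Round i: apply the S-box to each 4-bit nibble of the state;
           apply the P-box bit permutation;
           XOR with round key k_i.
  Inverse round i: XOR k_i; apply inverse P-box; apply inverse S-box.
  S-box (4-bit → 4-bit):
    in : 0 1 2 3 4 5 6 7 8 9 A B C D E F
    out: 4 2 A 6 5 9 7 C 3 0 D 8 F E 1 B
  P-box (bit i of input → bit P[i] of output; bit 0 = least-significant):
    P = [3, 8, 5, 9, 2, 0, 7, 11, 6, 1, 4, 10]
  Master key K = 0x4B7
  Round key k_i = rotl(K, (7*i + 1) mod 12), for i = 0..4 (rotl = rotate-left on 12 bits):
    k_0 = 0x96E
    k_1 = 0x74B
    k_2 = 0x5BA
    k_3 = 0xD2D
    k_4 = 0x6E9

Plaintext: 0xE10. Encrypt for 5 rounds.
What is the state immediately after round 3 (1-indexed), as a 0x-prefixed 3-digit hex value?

s_0 = plaintext = 0xE10
s_1 = Round(s_0, k_0) = 0x90F
s_2 = Round(s_1, k_1) = 0x4C3
s_3 = Round(s_2, k_2) = 0xC4F
s_4 = Round(s_3, k_3) = 0xAF3
s_5 = Round(s_4, k_4) = 0xB9C

0xC4F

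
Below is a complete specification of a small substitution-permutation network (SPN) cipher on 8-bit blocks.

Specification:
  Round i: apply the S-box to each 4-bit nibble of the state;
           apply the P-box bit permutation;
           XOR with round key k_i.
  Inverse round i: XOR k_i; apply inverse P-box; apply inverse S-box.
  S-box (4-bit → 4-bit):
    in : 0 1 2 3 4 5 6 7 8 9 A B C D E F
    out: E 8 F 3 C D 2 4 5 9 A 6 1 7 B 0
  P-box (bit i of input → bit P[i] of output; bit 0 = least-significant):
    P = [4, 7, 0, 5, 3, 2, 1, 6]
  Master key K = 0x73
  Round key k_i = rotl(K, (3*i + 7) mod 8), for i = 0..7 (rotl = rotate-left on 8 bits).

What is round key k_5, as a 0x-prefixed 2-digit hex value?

K = 0x73
k_0 = rotl(K, (3*0+7) mod 8) = rotl(K, 7) = 0xB9
k_1 = rotl(K, (3*1+7) mod 8) = rotl(K, 2) = 0xCD
k_2 = rotl(K, (3*2+7) mod 8) = rotl(K, 5) = 0x6E
k_3 = rotl(K, (3*3+7) mod 8) = rotl(K, 0) = 0x73
k_4 = rotl(K, (3*4+7) mod 8) = rotl(K, 3) = 0x9B
k_5 = rotl(K, (3*5+7) mod 8) = rotl(K, 6) = 0xDC

0xDC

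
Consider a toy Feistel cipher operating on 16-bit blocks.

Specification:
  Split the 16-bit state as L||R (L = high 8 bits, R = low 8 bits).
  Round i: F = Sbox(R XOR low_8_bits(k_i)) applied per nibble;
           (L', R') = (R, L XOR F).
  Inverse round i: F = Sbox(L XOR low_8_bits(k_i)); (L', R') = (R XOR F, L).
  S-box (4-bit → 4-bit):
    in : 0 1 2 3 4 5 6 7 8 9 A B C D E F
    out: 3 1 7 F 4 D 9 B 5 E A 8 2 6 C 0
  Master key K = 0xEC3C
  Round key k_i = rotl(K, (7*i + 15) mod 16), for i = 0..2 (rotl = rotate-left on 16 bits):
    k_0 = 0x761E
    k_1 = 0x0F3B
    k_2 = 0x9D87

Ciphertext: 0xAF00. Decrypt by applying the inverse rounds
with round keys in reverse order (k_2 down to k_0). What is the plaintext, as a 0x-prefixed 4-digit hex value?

0x73E3

s_0 = ciphertext = 0xAF00
s_1 = InvRound(s_0, k_2) = 0x75AF
s_2 = InvRound(s_1, k_1) = 0xE375
s_3 = InvRound(s_2, k_0) = 0x73E3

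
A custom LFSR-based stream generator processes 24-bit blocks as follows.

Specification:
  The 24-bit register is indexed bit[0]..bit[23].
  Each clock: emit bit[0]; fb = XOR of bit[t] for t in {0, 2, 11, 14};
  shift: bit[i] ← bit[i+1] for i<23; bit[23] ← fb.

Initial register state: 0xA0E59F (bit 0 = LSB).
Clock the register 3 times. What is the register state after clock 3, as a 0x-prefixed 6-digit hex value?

reg_0 = 0xA0E59F
clock 1: out=1, reg = 0xD072CF
clock 2: out=1, reg = 0xE83967
clock 3: out=1, reg = 0xF41CB3

0xF41CB3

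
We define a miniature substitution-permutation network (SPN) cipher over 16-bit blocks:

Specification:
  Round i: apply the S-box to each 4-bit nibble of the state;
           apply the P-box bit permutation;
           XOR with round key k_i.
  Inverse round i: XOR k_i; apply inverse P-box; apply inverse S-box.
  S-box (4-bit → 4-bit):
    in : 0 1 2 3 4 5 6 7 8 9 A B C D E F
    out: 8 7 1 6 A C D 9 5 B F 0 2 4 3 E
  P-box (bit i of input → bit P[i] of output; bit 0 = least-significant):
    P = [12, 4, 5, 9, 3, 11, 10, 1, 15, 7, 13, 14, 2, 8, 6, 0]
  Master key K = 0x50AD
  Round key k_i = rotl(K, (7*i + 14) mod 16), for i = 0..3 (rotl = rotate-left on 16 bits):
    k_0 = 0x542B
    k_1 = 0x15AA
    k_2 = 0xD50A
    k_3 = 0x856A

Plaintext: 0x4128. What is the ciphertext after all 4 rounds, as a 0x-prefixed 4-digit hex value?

s_0 = plaintext = 0x4128
s_1 = Round(s_0, k_0) = 0xE582
s_2 = Round(s_1, k_1) = 0x60A6
s_3 = Round(s_2, k_2) = 0x8B65
s_4 = Round(s_3, k_3) = 0x8304

0x8304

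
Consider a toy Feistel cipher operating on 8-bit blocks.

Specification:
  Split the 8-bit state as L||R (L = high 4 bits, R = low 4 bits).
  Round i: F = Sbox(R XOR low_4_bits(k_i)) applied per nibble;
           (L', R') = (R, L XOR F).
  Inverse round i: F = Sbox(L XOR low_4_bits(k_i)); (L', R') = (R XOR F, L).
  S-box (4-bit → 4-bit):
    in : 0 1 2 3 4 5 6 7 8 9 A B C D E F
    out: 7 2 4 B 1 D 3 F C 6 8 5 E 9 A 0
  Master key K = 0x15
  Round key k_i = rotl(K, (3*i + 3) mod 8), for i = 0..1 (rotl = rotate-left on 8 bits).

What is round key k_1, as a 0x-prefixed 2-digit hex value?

0x45

K = 0x15
k_0 = rotl(K, (3*0+3) mod 8) = rotl(K, 3) = 0xA8
k_1 = rotl(K, (3*1+3) mod 8) = rotl(K, 6) = 0x45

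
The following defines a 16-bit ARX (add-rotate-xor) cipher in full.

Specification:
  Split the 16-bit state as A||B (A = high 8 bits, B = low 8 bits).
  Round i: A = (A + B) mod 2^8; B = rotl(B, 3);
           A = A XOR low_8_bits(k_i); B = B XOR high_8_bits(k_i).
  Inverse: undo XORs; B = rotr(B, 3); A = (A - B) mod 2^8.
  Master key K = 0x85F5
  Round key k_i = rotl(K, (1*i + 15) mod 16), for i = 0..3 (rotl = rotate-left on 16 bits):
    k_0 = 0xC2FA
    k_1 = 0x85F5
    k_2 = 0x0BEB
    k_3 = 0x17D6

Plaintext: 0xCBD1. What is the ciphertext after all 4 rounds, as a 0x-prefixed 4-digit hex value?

0x2FB6

s_0 = plaintext = 0xCBD1
s_1 = Round(s_0, k_0) = 0x664C
s_2 = Round(s_1, k_1) = 0x47E7
s_3 = Round(s_2, k_2) = 0xC534
s_4 = Round(s_3, k_3) = 0x2FB6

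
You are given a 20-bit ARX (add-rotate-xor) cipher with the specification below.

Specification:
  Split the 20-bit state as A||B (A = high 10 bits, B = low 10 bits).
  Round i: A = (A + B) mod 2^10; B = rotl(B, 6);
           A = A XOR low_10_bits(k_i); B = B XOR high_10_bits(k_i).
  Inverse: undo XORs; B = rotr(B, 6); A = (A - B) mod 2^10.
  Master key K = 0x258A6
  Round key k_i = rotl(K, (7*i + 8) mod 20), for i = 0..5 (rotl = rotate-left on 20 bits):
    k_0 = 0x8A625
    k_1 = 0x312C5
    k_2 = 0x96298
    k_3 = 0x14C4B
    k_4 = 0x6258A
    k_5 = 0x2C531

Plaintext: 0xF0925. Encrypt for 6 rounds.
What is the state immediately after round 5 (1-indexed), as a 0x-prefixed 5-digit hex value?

s_0 = plaintext = 0xF0925
s_1 = Round(s_0, k_0) = 0xB0B7B
s_2 = Round(s_1, k_1) = 0x3E233
s_3 = Round(s_2, k_2) = 0x6CEBB
s_4 = Round(s_3, k_3) = 0x096B8
s_5 = Round(s_4, k_4) = 0xD5FA2
s_6 = Round(s_5, k_5) = 0xF200B

0xD5FA2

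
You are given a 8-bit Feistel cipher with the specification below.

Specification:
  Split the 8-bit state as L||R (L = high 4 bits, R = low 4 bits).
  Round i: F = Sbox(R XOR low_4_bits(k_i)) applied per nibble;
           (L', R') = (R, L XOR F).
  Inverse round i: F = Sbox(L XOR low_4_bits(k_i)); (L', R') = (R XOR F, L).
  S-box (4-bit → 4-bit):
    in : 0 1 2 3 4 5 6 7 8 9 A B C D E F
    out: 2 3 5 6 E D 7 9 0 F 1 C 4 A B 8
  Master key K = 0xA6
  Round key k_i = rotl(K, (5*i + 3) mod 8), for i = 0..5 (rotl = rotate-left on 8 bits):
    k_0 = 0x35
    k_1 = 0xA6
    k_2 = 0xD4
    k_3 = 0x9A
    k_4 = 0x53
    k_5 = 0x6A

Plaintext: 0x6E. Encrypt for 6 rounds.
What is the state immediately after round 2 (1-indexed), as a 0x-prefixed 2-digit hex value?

0xAA

s_0 = plaintext = 0x6E
s_1 = Round(s_0, k_0) = 0xEA
s_2 = Round(s_1, k_1) = 0xAA
s_3 = Round(s_2, k_2) = 0xA1
s_4 = Round(s_3, k_3) = 0x16
s_5 = Round(s_4, k_4) = 0x6C
s_6 = Round(s_5, k_5) = 0xC1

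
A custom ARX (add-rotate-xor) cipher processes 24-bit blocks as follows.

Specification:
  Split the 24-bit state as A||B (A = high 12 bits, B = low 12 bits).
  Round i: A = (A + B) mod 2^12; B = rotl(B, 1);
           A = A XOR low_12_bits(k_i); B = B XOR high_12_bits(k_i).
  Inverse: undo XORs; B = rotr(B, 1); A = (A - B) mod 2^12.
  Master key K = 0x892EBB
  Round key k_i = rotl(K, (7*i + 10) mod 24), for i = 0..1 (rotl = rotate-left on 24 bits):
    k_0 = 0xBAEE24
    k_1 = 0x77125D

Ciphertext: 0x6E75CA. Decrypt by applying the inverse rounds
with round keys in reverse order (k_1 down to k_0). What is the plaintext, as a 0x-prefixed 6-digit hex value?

s_0 = ciphertext = 0x6E75CA
s_1 = InvRound(s_0, k_1) = 0xB5D95D
s_2 = InvRound(s_1, k_0) = 0xC00979

0xC00979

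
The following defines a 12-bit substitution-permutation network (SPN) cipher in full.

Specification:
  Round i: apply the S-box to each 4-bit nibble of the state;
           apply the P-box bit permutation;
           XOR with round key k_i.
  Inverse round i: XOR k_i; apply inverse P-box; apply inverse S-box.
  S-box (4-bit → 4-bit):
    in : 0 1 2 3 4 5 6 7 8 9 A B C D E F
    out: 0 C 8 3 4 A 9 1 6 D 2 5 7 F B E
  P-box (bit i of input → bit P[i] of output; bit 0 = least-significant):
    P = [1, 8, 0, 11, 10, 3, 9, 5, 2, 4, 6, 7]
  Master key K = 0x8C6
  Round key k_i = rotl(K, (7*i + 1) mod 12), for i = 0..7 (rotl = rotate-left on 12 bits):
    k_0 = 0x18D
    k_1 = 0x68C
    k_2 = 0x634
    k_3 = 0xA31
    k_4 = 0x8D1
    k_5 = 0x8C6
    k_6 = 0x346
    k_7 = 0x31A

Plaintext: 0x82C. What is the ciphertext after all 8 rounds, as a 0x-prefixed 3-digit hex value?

s_0 = plaintext = 0x82C
s_1 = Round(s_0, k_0) = 0x0FE
s_2 = Round(s_1, k_1) = 0xDA6
s_3 = Round(s_2, k_2) = 0xEEA
s_4 = Round(s_3, k_3) = 0xF8D
s_5 = Round(s_4, k_4) = 0x30A
s_6 = Round(s_5, k_5) = 0x9D2
s_7 = Round(s_6, k_6) = 0xDAA
s_8 = Round(s_7, k_7) = 0x2C6

0x2C6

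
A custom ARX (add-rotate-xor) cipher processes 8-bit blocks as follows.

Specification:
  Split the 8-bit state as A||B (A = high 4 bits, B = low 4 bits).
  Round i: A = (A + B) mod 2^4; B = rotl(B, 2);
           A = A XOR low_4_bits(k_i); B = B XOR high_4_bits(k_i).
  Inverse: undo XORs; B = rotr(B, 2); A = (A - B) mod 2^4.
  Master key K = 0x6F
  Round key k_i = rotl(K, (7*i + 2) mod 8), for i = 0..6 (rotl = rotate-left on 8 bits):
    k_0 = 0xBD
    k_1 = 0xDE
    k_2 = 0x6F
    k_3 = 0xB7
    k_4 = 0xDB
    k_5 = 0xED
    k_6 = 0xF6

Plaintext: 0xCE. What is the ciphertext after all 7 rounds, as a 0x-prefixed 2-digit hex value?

s_0 = plaintext = 0xCE
s_1 = Round(s_0, k_0) = 0x70
s_2 = Round(s_1, k_1) = 0x9D
s_3 = Round(s_2, k_2) = 0x91
s_4 = Round(s_3, k_3) = 0xDF
s_5 = Round(s_4, k_4) = 0x72
s_6 = Round(s_5, k_5) = 0x46
s_7 = Round(s_6, k_6) = 0xC6

0xC6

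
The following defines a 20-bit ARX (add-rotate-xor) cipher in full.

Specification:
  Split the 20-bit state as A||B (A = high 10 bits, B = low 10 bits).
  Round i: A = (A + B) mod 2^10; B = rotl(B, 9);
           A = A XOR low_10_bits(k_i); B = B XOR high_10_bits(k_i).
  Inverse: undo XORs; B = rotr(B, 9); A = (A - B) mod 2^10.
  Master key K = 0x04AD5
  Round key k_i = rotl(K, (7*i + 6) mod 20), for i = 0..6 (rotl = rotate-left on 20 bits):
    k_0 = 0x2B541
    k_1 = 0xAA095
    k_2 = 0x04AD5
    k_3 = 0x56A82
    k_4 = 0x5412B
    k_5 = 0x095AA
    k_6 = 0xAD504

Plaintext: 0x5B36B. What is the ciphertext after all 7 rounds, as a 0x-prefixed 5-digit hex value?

s_0 = plaintext = 0x5B36B
s_1 = Round(s_0, k_0) = 0x65B18
s_2 = Round(s_1, k_1) = 0x0EF24
s_3 = Round(s_2, k_2) = 0x62980
s_4 = Round(s_3, k_3) = 0x6219A
s_5 = Round(s_4, k_4) = 0x8259D
s_6 = Round(s_5, k_5) = 0x832EB
s_7 = Round(s_6, k_6) = 0x7CDC0

0x7CDC0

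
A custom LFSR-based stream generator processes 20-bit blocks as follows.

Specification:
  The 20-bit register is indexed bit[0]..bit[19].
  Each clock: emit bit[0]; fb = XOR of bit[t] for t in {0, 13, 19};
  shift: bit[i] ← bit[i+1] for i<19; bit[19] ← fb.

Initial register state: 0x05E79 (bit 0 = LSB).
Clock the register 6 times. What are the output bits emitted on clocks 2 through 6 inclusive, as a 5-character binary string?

00111

reg_0 = 0x05E79
clock 1: out=1, reg = 0x82F3C
clock 2: out=0, reg = 0x4179E
clock 3: out=0, reg = 0x20BCF
clock 4: out=1, reg = 0x905E7
clock 5: out=1, reg = 0x482F3
clock 6: out=1, reg = 0xA4179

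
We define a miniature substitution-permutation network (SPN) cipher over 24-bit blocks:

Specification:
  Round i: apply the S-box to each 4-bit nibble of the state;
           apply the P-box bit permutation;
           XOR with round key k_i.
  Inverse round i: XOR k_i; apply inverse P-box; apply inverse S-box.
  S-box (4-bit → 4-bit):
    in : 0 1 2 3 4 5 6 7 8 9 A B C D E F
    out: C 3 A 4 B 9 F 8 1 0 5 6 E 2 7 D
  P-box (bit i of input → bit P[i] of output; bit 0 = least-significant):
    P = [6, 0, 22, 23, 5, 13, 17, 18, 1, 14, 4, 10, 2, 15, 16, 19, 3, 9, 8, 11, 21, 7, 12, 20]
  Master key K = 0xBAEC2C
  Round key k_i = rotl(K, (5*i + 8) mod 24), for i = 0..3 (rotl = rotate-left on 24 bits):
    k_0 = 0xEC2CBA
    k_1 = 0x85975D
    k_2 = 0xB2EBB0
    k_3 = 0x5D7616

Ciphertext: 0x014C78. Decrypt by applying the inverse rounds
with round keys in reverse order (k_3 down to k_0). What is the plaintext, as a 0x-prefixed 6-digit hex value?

0x883AB3

s_0 = ciphertext = 0x014C78
s_1 = InvRound(s_0, k_3) = 0x04584A
s_2 = InvRound(s_1, k_2) = 0x6EDA65
s_3 = InvRound(s_2, k_1) = 0x8F0CA0
s_4 = InvRound(s_3, k_0) = 0x883AB3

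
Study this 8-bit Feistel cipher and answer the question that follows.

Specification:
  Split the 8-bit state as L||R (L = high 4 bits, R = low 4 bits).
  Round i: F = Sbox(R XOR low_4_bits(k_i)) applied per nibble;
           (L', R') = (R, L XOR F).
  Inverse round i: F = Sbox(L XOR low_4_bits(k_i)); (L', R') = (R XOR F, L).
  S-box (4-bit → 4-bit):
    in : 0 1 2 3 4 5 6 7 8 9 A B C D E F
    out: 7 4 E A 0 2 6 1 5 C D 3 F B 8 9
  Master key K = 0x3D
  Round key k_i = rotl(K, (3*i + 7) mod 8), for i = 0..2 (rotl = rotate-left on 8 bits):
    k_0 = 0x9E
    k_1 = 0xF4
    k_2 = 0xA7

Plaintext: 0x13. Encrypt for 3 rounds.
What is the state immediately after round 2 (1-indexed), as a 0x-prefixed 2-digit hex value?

0xAB

s_0 = plaintext = 0x13
s_1 = Round(s_0, k_0) = 0x3A
s_2 = Round(s_1, k_1) = 0xAB
s_3 = Round(s_2, k_2) = 0xB5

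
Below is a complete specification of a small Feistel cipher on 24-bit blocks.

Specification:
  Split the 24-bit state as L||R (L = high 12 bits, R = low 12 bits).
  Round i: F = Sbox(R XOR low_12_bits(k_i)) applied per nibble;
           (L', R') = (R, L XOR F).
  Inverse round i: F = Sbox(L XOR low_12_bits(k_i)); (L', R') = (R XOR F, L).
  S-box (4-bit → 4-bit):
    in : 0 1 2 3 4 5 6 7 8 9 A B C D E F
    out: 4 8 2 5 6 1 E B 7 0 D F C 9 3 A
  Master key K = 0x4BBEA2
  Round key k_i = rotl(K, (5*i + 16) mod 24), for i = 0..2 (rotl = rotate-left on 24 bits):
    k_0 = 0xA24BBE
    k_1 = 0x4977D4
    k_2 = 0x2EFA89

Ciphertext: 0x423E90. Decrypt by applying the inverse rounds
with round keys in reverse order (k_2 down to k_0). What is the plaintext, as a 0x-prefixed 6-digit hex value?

s_0 = ciphertext = 0x423E90
s_1 = InvRound(s_0, k_2) = 0xD4D423
s_2 = InvRound(s_1, k_1) = 0x923D4D
s_3 = InvRound(s_2, k_0) = 0xF44923

0xF44923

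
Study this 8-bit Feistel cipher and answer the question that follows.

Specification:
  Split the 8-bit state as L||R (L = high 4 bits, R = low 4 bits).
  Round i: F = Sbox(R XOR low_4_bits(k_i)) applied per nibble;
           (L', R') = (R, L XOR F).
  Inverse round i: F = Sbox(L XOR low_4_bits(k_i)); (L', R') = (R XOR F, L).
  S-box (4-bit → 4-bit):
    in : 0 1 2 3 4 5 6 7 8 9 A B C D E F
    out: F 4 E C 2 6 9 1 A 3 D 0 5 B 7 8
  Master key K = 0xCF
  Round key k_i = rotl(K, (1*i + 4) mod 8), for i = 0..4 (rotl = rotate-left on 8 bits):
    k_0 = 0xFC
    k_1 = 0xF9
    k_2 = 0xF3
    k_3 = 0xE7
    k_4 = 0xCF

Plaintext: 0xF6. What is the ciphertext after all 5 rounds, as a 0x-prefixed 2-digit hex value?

s_0 = plaintext = 0xF6
s_1 = Round(s_0, k_0) = 0x62
s_2 = Round(s_1, k_1) = 0x26
s_3 = Round(s_2, k_2) = 0x64
s_4 = Round(s_3, k_3) = 0x4A
s_5 = Round(s_4, k_4) = 0xA2

0xA2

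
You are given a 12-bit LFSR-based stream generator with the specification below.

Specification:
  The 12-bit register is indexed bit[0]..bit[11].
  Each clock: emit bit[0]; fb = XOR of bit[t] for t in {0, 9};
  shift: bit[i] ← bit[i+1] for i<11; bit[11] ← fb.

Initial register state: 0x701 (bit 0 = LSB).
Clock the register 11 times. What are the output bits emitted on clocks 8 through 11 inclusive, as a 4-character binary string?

reg_0 = 0x701
clock 1: out=1, reg = 0x380
clock 2: out=0, reg = 0x9C0
clock 3: out=0, reg = 0x4E0
clock 4: out=0, reg = 0x270
clock 5: out=0, reg = 0x938
clock 6: out=0, reg = 0x49C
clock 7: out=0, reg = 0x24E
clock 8: out=0, reg = 0x927
clock 9: out=1, reg = 0xC93
clock 10: out=1, reg = 0xE49
clock 11: out=1, reg = 0x724

0111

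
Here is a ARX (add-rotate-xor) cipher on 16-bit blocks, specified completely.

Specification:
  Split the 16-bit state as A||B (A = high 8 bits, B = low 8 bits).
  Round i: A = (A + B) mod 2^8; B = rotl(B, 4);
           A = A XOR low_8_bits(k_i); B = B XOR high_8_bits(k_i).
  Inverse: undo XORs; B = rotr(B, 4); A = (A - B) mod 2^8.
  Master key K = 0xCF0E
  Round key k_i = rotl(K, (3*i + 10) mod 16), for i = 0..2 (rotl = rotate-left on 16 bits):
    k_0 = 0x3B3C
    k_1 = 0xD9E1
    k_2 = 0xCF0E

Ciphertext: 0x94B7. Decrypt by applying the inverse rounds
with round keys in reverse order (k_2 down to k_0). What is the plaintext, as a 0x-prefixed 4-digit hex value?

0x44ED

s_0 = ciphertext = 0x94B7
s_1 = InvRound(s_0, k_2) = 0x1387
s_2 = InvRound(s_1, k_1) = 0x0DE5
s_3 = InvRound(s_2, k_0) = 0x44ED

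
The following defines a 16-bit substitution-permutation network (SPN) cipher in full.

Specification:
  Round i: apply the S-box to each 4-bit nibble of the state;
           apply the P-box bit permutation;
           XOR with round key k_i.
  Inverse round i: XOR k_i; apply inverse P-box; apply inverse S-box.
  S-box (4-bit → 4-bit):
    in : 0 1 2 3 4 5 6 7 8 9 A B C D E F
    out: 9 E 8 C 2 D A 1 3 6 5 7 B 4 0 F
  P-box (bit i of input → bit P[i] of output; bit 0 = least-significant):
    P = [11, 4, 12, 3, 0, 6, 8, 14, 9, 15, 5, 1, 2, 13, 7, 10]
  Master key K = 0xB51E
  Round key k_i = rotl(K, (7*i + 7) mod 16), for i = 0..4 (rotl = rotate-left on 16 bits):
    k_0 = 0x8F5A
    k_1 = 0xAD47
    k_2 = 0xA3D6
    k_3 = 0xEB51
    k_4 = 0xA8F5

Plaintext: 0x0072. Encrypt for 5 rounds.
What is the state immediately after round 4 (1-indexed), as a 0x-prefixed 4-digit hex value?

0x283F

s_0 = plaintext = 0x0072
s_1 = Round(s_0, k_0) = 0x8955
s_2 = Round(s_1, k_1) = 0x546A
s_3 = Round(s_2, k_2) = 0x7F12
s_4 = Round(s_3, k_3) = 0x283F
s_5 = Round(s_4, k_4) = 0x77ED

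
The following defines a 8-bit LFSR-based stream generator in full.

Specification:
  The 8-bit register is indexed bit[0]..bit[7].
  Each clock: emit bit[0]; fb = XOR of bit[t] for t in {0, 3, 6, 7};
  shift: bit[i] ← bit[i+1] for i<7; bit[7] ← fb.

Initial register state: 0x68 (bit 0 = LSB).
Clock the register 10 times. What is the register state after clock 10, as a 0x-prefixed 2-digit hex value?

0x13

reg_0 = 0x68
clock 1: out=0, reg = 0x34
clock 2: out=0, reg = 0x1A
clock 3: out=0, reg = 0x8D
clock 4: out=1, reg = 0xC6
clock 5: out=0, reg = 0x63
clock 6: out=1, reg = 0x31
clock 7: out=1, reg = 0x98
clock 8: out=0, reg = 0x4C
clock 9: out=0, reg = 0x26
clock 10: out=0, reg = 0x13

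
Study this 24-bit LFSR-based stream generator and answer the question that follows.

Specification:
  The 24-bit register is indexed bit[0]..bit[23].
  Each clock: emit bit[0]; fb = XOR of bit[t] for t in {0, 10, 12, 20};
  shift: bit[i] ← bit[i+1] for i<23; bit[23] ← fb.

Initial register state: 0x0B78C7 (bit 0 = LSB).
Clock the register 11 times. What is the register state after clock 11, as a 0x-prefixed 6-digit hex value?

0xC9C16F

reg_0 = 0x0B78C7
clock 1: out=1, reg = 0x05BC63
clock 2: out=1, reg = 0x82DE31
clock 3: out=1, reg = 0xC16F18
clock 4: out=0, reg = 0xE0B78C
clock 5: out=0, reg = 0x705BC6
clock 6: out=0, reg = 0x382DE3
clock 7: out=1, reg = 0x9C16F1
clock 8: out=1, reg = 0x4E0B78
clock 9: out=0, reg = 0x2705BC
clock 10: out=0, reg = 0x9382DE
clock 11: out=0, reg = 0xC9C16F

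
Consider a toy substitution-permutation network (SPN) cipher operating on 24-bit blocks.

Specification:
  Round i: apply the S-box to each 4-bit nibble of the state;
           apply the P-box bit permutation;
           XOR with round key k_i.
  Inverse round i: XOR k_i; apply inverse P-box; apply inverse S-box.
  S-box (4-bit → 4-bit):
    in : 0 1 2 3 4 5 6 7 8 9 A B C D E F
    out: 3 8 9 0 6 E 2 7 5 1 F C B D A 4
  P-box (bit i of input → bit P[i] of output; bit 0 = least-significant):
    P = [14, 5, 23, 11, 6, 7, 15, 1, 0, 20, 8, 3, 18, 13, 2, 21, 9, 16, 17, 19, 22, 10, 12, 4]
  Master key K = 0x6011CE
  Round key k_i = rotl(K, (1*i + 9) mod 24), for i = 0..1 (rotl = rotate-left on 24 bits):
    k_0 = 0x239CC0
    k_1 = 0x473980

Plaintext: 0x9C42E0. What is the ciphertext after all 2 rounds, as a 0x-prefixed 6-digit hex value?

s_0 = plaintext = 0x9C42E0
s_1 = Round(s_0, k_0) = 0x6AFE6F
s_2 = Round(s_1, k_1) = 0xDC3F0C

0xDC3F0C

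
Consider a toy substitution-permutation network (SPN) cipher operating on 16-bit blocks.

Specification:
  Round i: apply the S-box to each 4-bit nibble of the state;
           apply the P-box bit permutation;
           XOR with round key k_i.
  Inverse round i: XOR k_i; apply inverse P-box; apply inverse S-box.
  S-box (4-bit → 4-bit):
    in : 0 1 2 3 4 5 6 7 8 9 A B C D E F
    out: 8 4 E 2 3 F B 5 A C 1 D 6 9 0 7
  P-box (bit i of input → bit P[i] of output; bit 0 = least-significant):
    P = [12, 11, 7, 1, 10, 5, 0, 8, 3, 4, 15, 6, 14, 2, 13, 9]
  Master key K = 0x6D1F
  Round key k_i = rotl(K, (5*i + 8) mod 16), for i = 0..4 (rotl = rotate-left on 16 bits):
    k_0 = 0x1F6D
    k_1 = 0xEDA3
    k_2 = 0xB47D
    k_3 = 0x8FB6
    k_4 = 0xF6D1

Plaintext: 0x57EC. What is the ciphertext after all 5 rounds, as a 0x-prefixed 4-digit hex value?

0x2900

s_0 = plaintext = 0x57EC
s_1 = Round(s_0, k_0) = 0xF5E1
s_2 = Round(s_1, k_1) = 0x0D7F
s_3 = Round(s_2, k_2) = 0xAAB4
s_4 = Round(s_3, k_3) = 0xD2BF
s_5 = Round(s_4, k_4) = 0x2900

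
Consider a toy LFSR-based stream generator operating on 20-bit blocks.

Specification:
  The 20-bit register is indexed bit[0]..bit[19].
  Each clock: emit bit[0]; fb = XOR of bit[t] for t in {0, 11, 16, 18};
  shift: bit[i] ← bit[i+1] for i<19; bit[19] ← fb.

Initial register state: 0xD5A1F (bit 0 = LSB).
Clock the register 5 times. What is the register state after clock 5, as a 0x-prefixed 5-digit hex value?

reg_0 = 0xD5A1F
clock 1: out=1, reg = 0x6AD0F
clock 2: out=1, reg = 0xB5687
clock 3: out=1, reg = 0x5AB43
clock 4: out=1, reg = 0x2D5A1
clock 5: out=1, reg = 0x96AD0

0x96AD0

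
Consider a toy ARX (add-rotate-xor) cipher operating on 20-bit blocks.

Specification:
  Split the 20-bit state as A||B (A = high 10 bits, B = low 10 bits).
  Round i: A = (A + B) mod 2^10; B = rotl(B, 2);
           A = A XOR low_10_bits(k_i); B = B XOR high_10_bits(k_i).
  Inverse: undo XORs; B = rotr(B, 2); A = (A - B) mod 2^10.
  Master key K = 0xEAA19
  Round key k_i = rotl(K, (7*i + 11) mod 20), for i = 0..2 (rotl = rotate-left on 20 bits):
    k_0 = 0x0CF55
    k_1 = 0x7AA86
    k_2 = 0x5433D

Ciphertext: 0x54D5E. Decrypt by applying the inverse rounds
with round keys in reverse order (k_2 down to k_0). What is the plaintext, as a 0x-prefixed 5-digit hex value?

s_0 = ciphertext = 0x54D5E
s_1 = InvRound(s_0, k_2) = 0x1AE03
s_2 = InvRound(s_1, k_1) = 0x3CDFA
s_3 = InvRound(s_2, k_0) = 0x8D172

0x8D172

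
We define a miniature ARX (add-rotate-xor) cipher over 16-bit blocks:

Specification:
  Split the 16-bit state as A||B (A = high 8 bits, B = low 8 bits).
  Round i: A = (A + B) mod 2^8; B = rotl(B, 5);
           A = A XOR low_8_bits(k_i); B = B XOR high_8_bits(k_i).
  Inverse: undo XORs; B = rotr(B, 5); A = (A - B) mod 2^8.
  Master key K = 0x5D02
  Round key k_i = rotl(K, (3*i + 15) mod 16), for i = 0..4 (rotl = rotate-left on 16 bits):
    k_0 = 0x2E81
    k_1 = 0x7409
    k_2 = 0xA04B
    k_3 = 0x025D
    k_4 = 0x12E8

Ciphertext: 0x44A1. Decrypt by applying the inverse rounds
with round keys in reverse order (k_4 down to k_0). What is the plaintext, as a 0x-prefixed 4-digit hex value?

0x2BD4

s_0 = ciphertext = 0x44A1
s_1 = InvRound(s_0, k_4) = 0x0F9D
s_2 = InvRound(s_1, k_3) = 0x56FC
s_3 = InvRound(s_2, k_2) = 0x3BE2
s_4 = InvRound(s_3, k_1) = 0x7EB4
s_5 = InvRound(s_4, k_0) = 0x2BD4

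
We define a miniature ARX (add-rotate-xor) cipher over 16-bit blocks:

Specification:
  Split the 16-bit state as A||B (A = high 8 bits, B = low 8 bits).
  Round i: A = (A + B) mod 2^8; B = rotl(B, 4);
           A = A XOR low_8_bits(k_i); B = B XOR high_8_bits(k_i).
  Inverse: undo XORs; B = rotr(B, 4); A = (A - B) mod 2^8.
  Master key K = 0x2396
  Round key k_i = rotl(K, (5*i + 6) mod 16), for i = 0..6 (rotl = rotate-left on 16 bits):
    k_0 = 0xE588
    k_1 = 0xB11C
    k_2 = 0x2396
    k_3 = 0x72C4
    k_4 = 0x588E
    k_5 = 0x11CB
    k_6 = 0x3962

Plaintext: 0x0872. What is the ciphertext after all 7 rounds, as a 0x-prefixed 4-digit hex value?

s_0 = plaintext = 0x0872
s_1 = Round(s_0, k_0) = 0xF2C2
s_2 = Round(s_1, k_1) = 0xA89D
s_3 = Round(s_2, k_2) = 0xD3FA
s_4 = Round(s_3, k_3) = 0x09DD
s_5 = Round(s_4, k_4) = 0x6885
s_6 = Round(s_5, k_5) = 0x2649
s_7 = Round(s_6, k_6) = 0x0DAD

0x0DAD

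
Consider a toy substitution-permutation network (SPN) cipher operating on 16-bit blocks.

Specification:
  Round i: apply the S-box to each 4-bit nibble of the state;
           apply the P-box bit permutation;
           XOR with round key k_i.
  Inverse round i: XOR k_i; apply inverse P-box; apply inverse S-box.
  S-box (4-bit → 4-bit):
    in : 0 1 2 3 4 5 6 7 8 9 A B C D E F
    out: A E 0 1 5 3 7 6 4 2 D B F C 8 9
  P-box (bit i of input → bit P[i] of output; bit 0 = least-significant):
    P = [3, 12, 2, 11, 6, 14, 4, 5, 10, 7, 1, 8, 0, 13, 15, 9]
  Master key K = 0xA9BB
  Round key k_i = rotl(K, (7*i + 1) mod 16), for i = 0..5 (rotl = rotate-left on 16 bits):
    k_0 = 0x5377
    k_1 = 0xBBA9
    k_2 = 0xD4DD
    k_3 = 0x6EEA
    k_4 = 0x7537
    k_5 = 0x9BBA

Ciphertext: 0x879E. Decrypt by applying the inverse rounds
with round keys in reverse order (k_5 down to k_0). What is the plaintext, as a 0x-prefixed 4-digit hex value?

0x26BE

s_0 = ciphertext = 0x879E
s_1 = InvRound(s_0, k_5) = 0x23E1
s_2 = InvRound(s_1, k_4) = 0xE667
s_3 = InvRound(s_2, k_3) = 0x492A
s_4 = InvRound(s_3, k_2) = 0x4CA1
s_5 = InvRound(s_4, k_1) = 0x1F95
s_6 = InvRound(s_5, k_0) = 0x26BE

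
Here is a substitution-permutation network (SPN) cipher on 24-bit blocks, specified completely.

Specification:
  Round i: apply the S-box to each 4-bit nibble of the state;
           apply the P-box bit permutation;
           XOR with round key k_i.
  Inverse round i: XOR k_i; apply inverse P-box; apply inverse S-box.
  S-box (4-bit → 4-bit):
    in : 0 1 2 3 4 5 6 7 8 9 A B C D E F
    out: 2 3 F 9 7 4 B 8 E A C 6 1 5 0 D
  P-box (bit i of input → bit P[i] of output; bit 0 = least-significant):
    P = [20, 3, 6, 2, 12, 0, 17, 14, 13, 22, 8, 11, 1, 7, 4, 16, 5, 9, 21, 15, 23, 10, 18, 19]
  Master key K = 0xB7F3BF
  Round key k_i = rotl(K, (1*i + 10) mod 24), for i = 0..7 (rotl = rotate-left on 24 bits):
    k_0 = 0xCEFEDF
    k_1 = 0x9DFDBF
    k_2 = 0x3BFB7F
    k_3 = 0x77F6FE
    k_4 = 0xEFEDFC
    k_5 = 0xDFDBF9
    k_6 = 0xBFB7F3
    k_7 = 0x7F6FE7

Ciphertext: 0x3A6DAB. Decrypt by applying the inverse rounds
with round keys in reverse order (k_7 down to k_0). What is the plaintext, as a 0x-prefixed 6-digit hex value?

s_0 = ciphertext = 0x3A6DAB
s_1 = InvRound(s_0, k_7) = 0x5070E8
s_2 = InvRound(s_1, k_6) = 0x28FB80
s_3 = InvRound(s_2, k_5) = 0xDDA1B4
s_4 = InvRound(s_3, k_4) = 0x05E7A4
s_5 = InvRound(s_4, k_3) = 0xE5DBD4
s_6 = InvRound(s_5, k_2) = 0xFC11B1
s_7 = InvRound(s_6, k_1) = 0x0A3679
s_8 = InvRound(s_7, k_0) = 0xD31977

0xD31977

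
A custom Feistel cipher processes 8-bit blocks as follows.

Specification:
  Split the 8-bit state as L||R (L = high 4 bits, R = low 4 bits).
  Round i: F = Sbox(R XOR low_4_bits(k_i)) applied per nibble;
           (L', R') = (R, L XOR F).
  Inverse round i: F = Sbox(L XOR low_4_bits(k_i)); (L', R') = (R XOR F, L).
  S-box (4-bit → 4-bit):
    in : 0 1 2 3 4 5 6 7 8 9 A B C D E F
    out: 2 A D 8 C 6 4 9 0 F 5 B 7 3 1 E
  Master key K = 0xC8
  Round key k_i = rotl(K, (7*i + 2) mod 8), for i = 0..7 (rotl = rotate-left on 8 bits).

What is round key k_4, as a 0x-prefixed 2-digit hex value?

0x32

K = 0xC8
k_0 = rotl(K, (7*0+2) mod 8) = rotl(K, 2) = 0x23
k_1 = rotl(K, (7*1+2) mod 8) = rotl(K, 1) = 0x91
k_2 = rotl(K, (7*2+2) mod 8) = rotl(K, 0) = 0xC8
k_3 = rotl(K, (7*3+2) mod 8) = rotl(K, 7) = 0x64
k_4 = rotl(K, (7*4+2) mod 8) = rotl(K, 6) = 0x32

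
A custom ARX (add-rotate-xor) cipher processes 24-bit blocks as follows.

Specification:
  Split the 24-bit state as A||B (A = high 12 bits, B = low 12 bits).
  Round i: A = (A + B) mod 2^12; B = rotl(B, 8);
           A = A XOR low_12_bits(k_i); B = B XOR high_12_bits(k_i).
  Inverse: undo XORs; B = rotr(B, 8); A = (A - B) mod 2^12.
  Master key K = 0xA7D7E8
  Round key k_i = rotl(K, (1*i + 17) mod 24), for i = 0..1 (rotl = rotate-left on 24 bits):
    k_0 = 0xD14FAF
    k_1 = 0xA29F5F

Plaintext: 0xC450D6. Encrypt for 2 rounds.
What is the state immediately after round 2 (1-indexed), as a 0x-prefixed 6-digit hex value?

0x292398

s_0 = plaintext = 0xC450D6
s_1 = Round(s_0, k_0) = 0x2B4B19
s_2 = Round(s_1, k_1) = 0x292398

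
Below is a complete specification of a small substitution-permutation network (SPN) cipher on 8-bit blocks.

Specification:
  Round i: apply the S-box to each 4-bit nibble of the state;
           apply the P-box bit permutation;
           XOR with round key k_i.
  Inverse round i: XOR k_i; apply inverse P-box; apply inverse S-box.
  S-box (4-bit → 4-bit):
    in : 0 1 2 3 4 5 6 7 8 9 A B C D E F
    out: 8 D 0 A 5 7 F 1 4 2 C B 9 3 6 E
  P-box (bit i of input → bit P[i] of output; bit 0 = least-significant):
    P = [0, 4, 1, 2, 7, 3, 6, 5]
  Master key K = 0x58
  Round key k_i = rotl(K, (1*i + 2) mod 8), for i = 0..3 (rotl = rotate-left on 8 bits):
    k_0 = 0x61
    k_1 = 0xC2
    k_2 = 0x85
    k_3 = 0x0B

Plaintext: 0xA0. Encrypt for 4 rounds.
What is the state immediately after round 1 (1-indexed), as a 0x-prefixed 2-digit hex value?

0x05

s_0 = plaintext = 0xA0
s_1 = Round(s_0, k_0) = 0x05
s_2 = Round(s_1, k_1) = 0xF1
s_3 = Round(s_2, k_2) = 0xEA
s_4 = Round(s_3, k_3) = 0x45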